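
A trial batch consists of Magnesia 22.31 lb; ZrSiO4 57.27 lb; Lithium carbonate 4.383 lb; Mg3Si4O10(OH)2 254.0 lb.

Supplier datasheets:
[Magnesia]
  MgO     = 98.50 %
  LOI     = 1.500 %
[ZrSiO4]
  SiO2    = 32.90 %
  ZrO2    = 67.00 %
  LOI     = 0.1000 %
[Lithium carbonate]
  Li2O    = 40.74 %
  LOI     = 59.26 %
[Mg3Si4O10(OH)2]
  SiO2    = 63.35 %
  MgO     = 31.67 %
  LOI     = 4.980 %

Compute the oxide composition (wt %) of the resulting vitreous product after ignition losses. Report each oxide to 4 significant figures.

Mid-chain values are printed (rounded to four significant figures) alongside each step. All internal work holds exact precision in all steps. Each reported figure is rounded only once — the derived quantities (net glass mass, yield, LOI, four oxide percentages, the totals) are recomputed from the weighed amounts at 322.3 lb of glass in exact precision as written in problem or answer.
Per-oxide mass from batch:
  SiO2: 57.27·0.3290 + 254.0·0.6335 = 179.8 lb
  Li2O: 4.383·0.4074 = 1.786 lb
  MgO: 22.31·0.9850 + 254.0·0.3167 = 102.4 lb
  ZrO2: 57.27·0.6700 = 38.37 lb
LOI: 22.31·0.01500 + 57.27·0.001000 + 4.383·0.5926 + 254.0·0.04980 = 15.64 lb
Glass mass = batch − LOI = 338.0 − 15.64 = 322.3 lb (= the summed oxide contributions)
oxide / glass × 100 gives the wt %

Glass mass = 322.3 lb (batch 338.0 − LOI 15.64).
Composition: SiO2 55.77%, Li2O 0.5540%, MgO 31.77%, ZrO2 11.90%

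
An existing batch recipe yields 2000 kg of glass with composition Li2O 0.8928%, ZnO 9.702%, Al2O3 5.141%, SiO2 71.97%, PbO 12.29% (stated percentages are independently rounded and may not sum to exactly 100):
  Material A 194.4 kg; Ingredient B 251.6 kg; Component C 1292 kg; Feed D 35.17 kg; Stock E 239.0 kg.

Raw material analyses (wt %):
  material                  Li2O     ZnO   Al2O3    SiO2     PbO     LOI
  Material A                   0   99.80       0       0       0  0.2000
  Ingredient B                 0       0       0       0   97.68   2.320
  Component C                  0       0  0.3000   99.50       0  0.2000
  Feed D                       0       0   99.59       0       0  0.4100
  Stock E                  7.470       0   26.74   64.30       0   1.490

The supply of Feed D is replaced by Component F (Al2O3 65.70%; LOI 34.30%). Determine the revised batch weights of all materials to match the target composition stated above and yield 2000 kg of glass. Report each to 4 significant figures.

In-progress results are printed rounded to 4 significant figures as written — the working math carries full float precision at all times — a single rounding yields each reported number; derived quantities are computed at full float precision (glass mass, five oxide percentages, totals, LOI, the yield) using the weight values for 2000 kg of glass, as given in the problem or the answer.
The oxide mass targets at 2000 kg glass:
  Li2O: 0.8928% × 2000 = 17.86 kg
  ZnO: 9.702% × 2000 = 194.0 kg
  Al2O3: 5.141% × 2000 = 102.8 kg
  SiO2: 71.97% × 2000 = 1439 kg
  PbO: 12.29% × 2000 = 245.8 kg
Checking each oxide sum working from each reported weight, on the stated basis (delivered sums recover each target net of answer rounding effects):
  Li2O: 239.0·0.07470 = 17.85 kg (target 17.86 kg)
  ZnO: 194.4·0.9980 = 194.0 kg (target 194.0 kg)
  Al2O3: 1292·0.003000 + 53.31·0.6570 + 239.0·0.2674 = 102.8 kg (target 102.8 kg)
  SiO2: 1292·0.9950 + 239.0·0.6430 = 1439 kg (target 1439 kg)
  PbO: 251.6·0.9768 = 245.8 kg (target 245.8 kg)
Consistency of the glass mass: whole batch net of LOI = 2000 kg (oxide target masses add up to 2000 kg; against the stated basis, 2000 kg — deltas are rounding alone).
Summing the batch: Σ batch = 2030 kg; LOI loss = Σ batch·LOI = 30.66 kg; as yield: glass ÷ batch → 98.49%.

Revised batch per 2000 kg glass:
  Material A: 194.4 kg
  Ingredient B: 251.6 kg
  Component C: 1292 kg
  Component F: 53.31 kg
  Stock E: 239.0 kg
Total batch = 2030 kg; LOI loss = 30.66 kg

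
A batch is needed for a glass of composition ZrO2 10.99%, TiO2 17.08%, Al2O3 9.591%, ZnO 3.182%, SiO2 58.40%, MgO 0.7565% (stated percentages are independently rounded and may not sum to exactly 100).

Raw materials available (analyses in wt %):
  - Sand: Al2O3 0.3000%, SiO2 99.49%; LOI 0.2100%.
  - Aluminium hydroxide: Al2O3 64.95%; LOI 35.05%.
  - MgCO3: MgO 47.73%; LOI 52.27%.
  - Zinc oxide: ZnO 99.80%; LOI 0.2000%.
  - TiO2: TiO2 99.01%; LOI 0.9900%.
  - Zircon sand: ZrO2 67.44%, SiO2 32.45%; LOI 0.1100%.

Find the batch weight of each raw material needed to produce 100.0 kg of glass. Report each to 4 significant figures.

Intermediates appear rounded to 4 significant figures alongside each step; all internal work holds full precision from first step to last; a single rounding produces every reported result. Derived quantities are computed at full float precision (net glass mass, the totals, yield, six oxide percentages, LOI) starting from the weights for 100.0 kg of glass, exactly as shown in question or answer.
Oxide-by-oxide targets in 100.0 kg glass:
  ZrO2: 10.99% × 100.0 = 10.99 kg
  TiO2: 17.08% × 100.0 = 17.08 kg
  Al2O3: 9.591% × 100.0 = 9.591 kg
  ZnO: 3.182% × 100.0 = 3.182 kg
  SiO2: 58.40% × 100.0 = 58.40 kg
  MgO: 0.7565% × 100.0 = 0.7565 kg
Oxide-by-oxide audit given the weights on record, against the basis in use (each sum matches its target mass modulo rounding of the values):
  ZrO2: 16.30·0.6744 = 10.99 kg (target 10.99 kg)
  TiO2: 17.25·0.9901 = 17.08 kg (target 17.08 kg)
  Al2O3: 53.38·0.003000 + 14.52·0.6495 = 9.591 kg (target 9.591 kg)
  ZnO: 3.188·0.9980 = 3.182 kg (target 3.182 kg)
  SiO2: 53.38·0.9949 + 16.30·0.3245 = 58.40 kg (target 58.40 kg)
  MgO: 1.585·0.4773 = 0.7565 kg (target 0.7565 kg)
Glass-mass closure: total charge less LOI = 100.0 kg (summing oxide targets gives 100.0 kg; basis as stated: 100.0 kg — a pure rounding effect).
Batch total: Σ batch = 106.2 kg; Σ batch·LOI gives LOI loss = 6.225 kg; glass ÷ batch gives a yield of 94.14%.

Batch per 100.0 kg glass:
  Sand: 53.38 kg
  Aluminium hydroxide: 14.52 kg
  MgCO3: 1.585 kg
  Zinc oxide: 3.188 kg
  TiO2: 17.25 kg
  Zircon sand: 16.30 kg
Total batch = 106.2 kg; LOI loss = 6.225 kg; yield = 94.14%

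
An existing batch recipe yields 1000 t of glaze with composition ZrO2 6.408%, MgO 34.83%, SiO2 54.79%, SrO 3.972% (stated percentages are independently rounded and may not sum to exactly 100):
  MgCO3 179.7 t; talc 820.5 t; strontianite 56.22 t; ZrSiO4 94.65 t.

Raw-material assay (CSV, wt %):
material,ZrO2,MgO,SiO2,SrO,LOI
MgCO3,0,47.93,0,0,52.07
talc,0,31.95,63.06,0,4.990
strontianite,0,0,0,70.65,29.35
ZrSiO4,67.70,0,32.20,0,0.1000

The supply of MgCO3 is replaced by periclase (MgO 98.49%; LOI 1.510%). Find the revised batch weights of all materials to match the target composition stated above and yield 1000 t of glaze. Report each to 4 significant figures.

Revised batch per 1000 t glaze:
  periclase: 87.46 t
  talc: 820.5 t
  strontianite: 56.22 t
  ZrSiO4: 94.65 t
Total batch = 1059 t; LOI loss = 58.86 t

The whole derivation keeps full precision end to end — intermediates are printed (rounded to four significant figures) in the printout — every reported number takes just one rounding. Derived quantities, including four oxide percentages, glass mass, totals, yield, LOI, are rebuilt from the weighed amounts for 1000 t of glass in exact precision, as written in the question or the answer.
Oxide-by-oxide targets in 1000 t glaze:
  ZrO2: 6.408% × 1000 = 64.08 t
  MgO: 34.83% × 1000 = 348.3 t
  SiO2: 54.79% × 1000 = 547.9 t
  SrO: 3.972% × 1000 = 39.72 t
A balance pass over the oxides, using the reported weights, relative to the basis at hand (sums match the target masses given rounding of the digits):
  ZrO2: 94.65·0.6770 = 64.08 t (target 64.08 t)
  MgO: 87.46·0.9849 + 820.5·0.3195 = 348.3 t (target 348.3 t)
  SiO2: 820.5·0.6306 + 94.65·0.3220 = 547.9 t (target 547.9 t)
  SrO: 56.22·0.7065 = 39.72 t (target 39.72 t)
Mass balance on the glass: Σ batch − LOI loss = 1000 t (targets for the oxides total 1000 t; the stated basis being 1000 t — any gap is answer rounding).
Total batch = Σ batch = 1059 t; the LOI term Σ batch·LOI equals 58.86 t; as yield: glass ÷ batch → 94.44%.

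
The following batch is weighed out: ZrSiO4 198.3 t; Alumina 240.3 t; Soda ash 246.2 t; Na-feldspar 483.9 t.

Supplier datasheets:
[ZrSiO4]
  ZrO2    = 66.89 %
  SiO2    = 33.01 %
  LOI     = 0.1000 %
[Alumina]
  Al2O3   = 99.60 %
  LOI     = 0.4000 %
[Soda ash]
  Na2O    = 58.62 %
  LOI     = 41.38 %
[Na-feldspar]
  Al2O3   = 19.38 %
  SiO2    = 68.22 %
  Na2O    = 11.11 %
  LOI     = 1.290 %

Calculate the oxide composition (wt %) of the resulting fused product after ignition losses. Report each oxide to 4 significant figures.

Glass mass = 1059 t (batch 1169 − LOI 109.3).
Composition: Al2O3 31.44%, ZrO2 12.52%, SiO2 37.34%, Na2O 18.70%

Values along the way appear, rounded to 4 significant digits, in the working; every computation carries full precision throughout — every reported value includes exactly one rounding. All derived quantities, which include LOI, yield, glass mass, four oxide percentages, the totals, are computed in full precision, precisely as stated by the problem or the answer, from the weighed amounts at 1059 t of glass.
What the batch supplies per oxide:
  Al2O3: 240.3·0.9960 + 483.9·0.1938 = 333.1 t
  ZrO2: 198.3·0.6689 = 132.6 t
  SiO2: 198.3·0.3301 + 483.9·0.6822 = 395.6 t
  Na2O: 246.2·0.5862 + 483.9·0.1111 = 198.1 t
LOI: 198.3·0.001000 + 240.3·0.004000 + 246.2·0.4138 + 483.9·0.01290 = 109.3 t
Resulting glass, batch − LOI: 1169 − 109.3 = 1059 t (matching Σ of the oxides)
percent share: oxide ÷ glass, ×100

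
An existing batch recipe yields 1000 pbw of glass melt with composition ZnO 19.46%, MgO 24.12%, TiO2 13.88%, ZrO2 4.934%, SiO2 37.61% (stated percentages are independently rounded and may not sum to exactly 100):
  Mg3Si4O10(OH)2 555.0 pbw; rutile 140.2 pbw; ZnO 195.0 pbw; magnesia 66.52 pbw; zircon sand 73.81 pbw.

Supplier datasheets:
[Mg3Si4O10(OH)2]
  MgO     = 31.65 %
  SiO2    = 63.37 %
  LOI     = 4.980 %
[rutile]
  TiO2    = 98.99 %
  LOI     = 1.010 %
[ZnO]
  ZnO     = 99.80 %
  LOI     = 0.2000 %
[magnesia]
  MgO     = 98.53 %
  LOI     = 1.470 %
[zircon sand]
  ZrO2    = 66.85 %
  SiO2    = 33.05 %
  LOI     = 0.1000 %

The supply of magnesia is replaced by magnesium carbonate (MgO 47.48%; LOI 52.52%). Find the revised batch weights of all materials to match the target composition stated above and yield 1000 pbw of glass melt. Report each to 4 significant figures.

In-progress results are printed, rounded to four significant figures, in the working; the whole derivation holds exact precision at all times — each reported figure includes exactly one rounding — derived quantities, which include net glass mass, ignition loss, the yield, the five compositions, totals, are re-derived in full float precision, exactly as printed in the question or the answer, from the weighed amounts at 1000 pbw of glass.
Target masses of each oxide per 1000 pbw glass melt:
  ZnO: 19.46% × 1000 = 194.6 pbw
  MgO: 24.12% × 1000 = 241.2 pbw
  TiO2: 13.88% × 1000 = 138.8 pbw
  ZrO2: 4.934% × 1000 = 49.34 pbw
  SiO2: 37.61% × 1000 = 376.1 pbw
Oxide-by-oxide audit with the batch weights as given, versus the basis set out (each sum matches its target mass up to rounding of the answer):
  ZnO: 195.0·0.9980 = 194.6 pbw (target 194.6 pbw)
  MgO: 555.0·0.3165 + 138.0·0.4748 = 241.2 pbw (target 241.2 pbw)
  TiO2: 140.2·0.9899 = 138.8 pbw (target 138.8 pbw)
  ZrO2: 73.81·0.6685 = 49.34 pbw (target 49.34 pbw)
  SiO2: 555.0·0.6337 + 73.81·0.3305 = 376.1 pbw (target 376.1 pbw)
Glass-mass sanity pass: batch Σ − ignition loss = 1000 pbw (oxide target masses add up to 1000 pbw; stated basis 1000 pbw — a pure rounding effect).
Whole-batch sum: Σ batch = 1102 pbw; the LOI term Σ batch·LOI equals 102.0 pbw; yield, glass over the total, = 90.74%.

Revised batch per 1000 pbw glass melt:
  Mg3Si4O10(OH)2: 555.0 pbw
  rutile: 140.2 pbw
  ZnO: 195.0 pbw
  magnesium carbonate: 138.0 pbw
  zircon sand: 73.81 pbw
Total batch = 1102 pbw; LOI loss = 102.0 pbw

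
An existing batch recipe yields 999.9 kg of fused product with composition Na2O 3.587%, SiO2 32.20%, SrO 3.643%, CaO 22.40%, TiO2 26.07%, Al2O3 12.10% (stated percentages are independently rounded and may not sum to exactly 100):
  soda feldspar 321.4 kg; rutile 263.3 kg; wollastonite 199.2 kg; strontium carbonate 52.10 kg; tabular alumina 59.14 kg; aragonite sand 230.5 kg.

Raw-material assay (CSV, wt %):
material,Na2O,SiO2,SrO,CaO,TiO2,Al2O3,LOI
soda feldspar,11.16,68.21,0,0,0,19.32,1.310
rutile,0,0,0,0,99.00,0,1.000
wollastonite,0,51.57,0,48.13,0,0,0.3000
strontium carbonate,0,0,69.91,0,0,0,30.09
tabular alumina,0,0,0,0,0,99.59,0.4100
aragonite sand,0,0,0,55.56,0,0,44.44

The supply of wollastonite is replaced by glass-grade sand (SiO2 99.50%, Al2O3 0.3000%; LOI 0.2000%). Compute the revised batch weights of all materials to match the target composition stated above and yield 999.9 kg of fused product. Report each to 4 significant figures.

Mid-chain values are shown rounded to 4 significant figures alongside each step; each numeric step maintains exact precision at every stage. Every reported number carries a single rounding. The derived quantities (LOI, glass mass, the totals, the six compositions, yield) are recomputed at full precision from the weighed amounts at 999.9 kg of glass, as given in either problem or answer.
The oxide mass targets at 999.9 kg fused product:
  Na2O: 3.587% × 999.9 = 35.87 kg
  SiO2: 32.20% × 999.9 = 322.0 kg
  SrO: 3.643% × 999.9 = 36.43 kg
  CaO: 22.40% × 999.9 = 224.0 kg
  TiO2: 26.07% × 999.9 = 260.7 kg
  Al2O3: 12.10% × 999.9 = 121.0 kg
Oxide-by-oxide audit given the weights on record, relative to the basis at hand (target by target, the sums agree inside rounding margins):
  Na2O: 321.4·0.1116 = 35.87 kg (target 35.87 kg)
  SiO2: 321.4·0.6821 + 103.3·0.9950 = 322.0 kg (target 322.0 kg)
  SrO: 52.10·0.6991 = 36.42 kg (target 36.43 kg)
  CaO: 403.1·0.5556 = 224.0 kg (target 224.0 kg)
  TiO2: 263.3·0.9900 = 260.7 kg (target 260.7 kg)
  Al2O3: 321.4·0.1932 + 103.3·0.003000 + 58.83·0.9959 = 121.0 kg (target 121.0 kg)
The glass-mass cross-check: batch Σ − ignition loss = 999.9 kg (targets for the oxides total 999.9 kg; with the basis standing at 999.9 kg — differing by rounding only).
Batch total: Σ batch = 1202 kg; ignition loss, Σ(batch × LOI) = 202.1 kg; as yield: glass ÷ batch → 83.19%.

Revised batch per 999.9 kg fused product:
  soda feldspar: 321.4 kg
  rutile: 263.3 kg
  glass-grade sand: 103.3 kg
  strontium carbonate: 52.10 kg
  tabular alumina: 58.83 kg
  aragonite sand: 403.1 kg
Total batch = 1202 kg; LOI loss = 202.1 kg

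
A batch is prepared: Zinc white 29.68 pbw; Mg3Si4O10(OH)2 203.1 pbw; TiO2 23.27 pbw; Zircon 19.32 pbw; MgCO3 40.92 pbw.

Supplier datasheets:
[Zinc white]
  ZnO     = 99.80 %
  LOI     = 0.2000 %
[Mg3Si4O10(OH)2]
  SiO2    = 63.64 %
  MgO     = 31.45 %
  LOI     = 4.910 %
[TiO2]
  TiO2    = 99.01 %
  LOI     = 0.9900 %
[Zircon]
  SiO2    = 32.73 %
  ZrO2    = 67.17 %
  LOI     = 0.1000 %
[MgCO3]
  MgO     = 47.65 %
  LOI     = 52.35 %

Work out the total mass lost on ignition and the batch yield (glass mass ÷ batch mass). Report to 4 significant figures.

Values along the way appear (rounded to 4 significant figures) in the working — each numeric step carries exact precision all the way through — each reported number is rounded only once; all derived quantities, including glass mass, LOI, yield, the five compositions, the totals, are carried starting from the weights per 284.6 pbw of glass at full precision precisely as stated by question or answer.
Ignition loss by material:
  Zinc white: 29.68 × 0.002000 = 0.05936 pbw
  Mg3Si4O10(OH)2: 203.1 × 0.04910 = 9.972 pbw
  TiO2: 23.27 × 0.009900 = 0.2304 pbw
  Zircon: 19.32 × 0.001000 = 0.01932 pbw
  MgCO3: 40.92 × 0.5235 = 21.42 pbw
Total LOI = 31.70 pbw
Glass = batch − LOI = 316.3 − 31.70 = 284.6 pbw

LOI loss = 31.70 pbw; glass = 284.6 pbw; yield = 89.98%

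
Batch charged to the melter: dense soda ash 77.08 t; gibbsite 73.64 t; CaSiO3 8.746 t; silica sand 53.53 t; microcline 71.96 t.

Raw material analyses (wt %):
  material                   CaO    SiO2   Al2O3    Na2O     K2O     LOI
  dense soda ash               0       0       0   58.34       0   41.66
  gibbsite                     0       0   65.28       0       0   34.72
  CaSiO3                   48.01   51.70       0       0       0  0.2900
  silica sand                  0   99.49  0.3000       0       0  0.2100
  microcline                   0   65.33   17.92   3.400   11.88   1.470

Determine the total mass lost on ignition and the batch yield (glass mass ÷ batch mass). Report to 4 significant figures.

The intermediate values are displayed (rounded to four significant digits) in the working — each numeric step keeps full float precision throughout — a single rounding finalizes every reported value — derived quantities (the totals, the yield, glass mass, five oxide percentages, LOI) are recomputed at full precision using the weight values at 226.1 t of glass exactly as shown in question or answer.
LOI of each material in turn:
  dense soda ash: 77.08 × 0.4166 = 32.11 t
  gibbsite: 73.64 × 0.3472 = 25.57 t
  CaSiO3: 8.746 × 0.002900 = 0.02536 t
  silica sand: 53.53 × 0.002100 = 0.1124 t
  microcline: 71.96 × 0.01470 = 1.058 t
Total LOI = 58.87 t
Glass = batch − LOI = 285.0 − 58.87 = 226.1 t

LOI loss = 58.87 t; glass = 226.1 t; yield = 79.34%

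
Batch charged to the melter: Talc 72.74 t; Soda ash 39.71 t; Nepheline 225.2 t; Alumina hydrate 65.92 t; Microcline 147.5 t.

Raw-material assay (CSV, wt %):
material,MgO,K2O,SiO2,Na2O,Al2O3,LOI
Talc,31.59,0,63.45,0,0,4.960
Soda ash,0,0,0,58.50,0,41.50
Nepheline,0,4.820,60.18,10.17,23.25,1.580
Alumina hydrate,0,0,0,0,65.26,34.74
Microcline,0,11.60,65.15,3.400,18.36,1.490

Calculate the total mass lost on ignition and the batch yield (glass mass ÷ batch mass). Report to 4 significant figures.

LOI loss = 48.74 t; glass = 502.3 t; yield = 91.15%

The intermediate values are shown, rounded to 4 significant figures, as written; the whole derivation holds exact precision through every step — every reported result is rounded a single time; all derived quantities are carried from the weighed amounts per 502.3 t of glass in exact precision (net glass mass, the yield, totals, LOI, the five compositions), as quoted within the problem or the answer.
Each material's LOI contribution:
  Talc: 72.74 × 0.04960 = 3.608 t
  Soda ash: 39.71 × 0.4150 = 16.48 t
  Nepheline: 225.2 × 0.01580 = 3.558 t
  Alumina hydrate: 65.92 × 0.3474 = 22.90 t
  Microcline: 147.5 × 0.01490 = 2.198 t
Total LOI = 48.74 t
Glass = batch − LOI = 551.1 − 48.74 = 502.3 t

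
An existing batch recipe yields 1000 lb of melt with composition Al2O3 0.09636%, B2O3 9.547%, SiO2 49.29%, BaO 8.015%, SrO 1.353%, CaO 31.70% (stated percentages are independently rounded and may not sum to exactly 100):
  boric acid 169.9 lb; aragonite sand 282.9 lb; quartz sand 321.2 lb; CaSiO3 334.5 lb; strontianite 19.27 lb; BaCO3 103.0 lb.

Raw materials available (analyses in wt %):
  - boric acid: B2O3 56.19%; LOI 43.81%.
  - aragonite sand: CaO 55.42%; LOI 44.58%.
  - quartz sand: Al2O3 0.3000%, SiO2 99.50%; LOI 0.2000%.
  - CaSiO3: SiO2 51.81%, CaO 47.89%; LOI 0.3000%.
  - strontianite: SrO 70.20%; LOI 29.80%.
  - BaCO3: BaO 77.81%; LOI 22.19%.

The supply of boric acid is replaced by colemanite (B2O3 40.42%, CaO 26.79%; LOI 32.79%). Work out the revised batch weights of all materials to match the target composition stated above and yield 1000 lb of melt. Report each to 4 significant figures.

Revised batch per 1000 lb melt:
  colemanite: 236.2 lb
  aragonite sand: 168.8 lb
  quartz sand: 321.2 lb
  CaSiO3: 334.5 lb
  strontianite: 19.27 lb
  BaCO3: 103.0 lb
Total batch = 1183 lb; LOI loss = 182.9 lb

The working math runs at full precision at all times; the intermediate values appear, rounded to four significant digits, in the working — each reported value includes exactly one rounding — all derived quantities (six oxide percentages, totals, glass mass, ignition loss, the yield) are re-derived from the batch weights on 1000 lb of glass at full precision, exactly as printed in the question or the answer.
Target oxide masses per 1000 lb melt:
  Al2O3: 0.09636% × 1000 = 0.9636 lb
  B2O3: 9.547% × 1000 = 95.47 lb
  SiO2: 49.29% × 1000 = 492.9 lb
  BaO: 8.015% × 1000 = 80.15 lb
  SrO: 1.353% × 1000 = 13.53 lb
  CaO: 31.70% × 1000 = 317.0 lb
A balance pass over the oxides, applying the batch weights above, on the stated basis (oxide sums agree with the targets inside rounding margins):
  Al2O3: 321.2·0.003000 = 0.9636 lb (target 0.9636 lb)
  B2O3: 236.2·0.4042 = 95.47 lb (target 95.47 lb)
  SiO2: 321.2·0.9950 + 334.5·0.5181 = 492.9 lb (target 492.9 lb)
  BaO: 103.0·0.7781 = 80.14 lb (target 80.15 lb)
  SrO: 19.27·0.7020 = 13.53 lb (target 13.53 lb)
  CaO: 236.2·0.2679 + 168.8·0.5542 + 334.5·0.4789 = 317.0 lb (target 317.0 lb)
Glass-mass bookkeeping: Σ batch − LOI loss = 1000 lb (oxide target masses add up to 1000 lb; against the stated basis, 1000 lb — a pure rounding effect).
Adding the batch up: Σ batch = 1183 lb; Σ batch·LOI gives LOI loss = 182.9 lb; the yield ratio, glass ÷ batch: 84.54%.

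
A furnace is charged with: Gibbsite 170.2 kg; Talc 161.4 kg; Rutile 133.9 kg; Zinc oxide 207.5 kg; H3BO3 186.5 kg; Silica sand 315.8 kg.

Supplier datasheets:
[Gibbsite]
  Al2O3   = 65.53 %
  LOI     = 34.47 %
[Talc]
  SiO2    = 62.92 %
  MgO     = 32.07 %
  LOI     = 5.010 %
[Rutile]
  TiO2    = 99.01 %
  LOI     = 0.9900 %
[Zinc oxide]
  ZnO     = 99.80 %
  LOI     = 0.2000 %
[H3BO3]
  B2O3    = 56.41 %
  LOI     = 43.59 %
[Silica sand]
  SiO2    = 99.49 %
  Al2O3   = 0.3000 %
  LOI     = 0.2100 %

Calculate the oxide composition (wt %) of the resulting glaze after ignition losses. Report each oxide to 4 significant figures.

Glass mass = 1025 kg (batch 1175 − LOI 150.5).
Composition: ZnO 20.21%, B2O3 10.27%, SiO2 40.57%, TiO2 12.94%, Al2O3 10.98%, MgO 5.051%

Exact precision is kept end to end; working values are printed (rounded to four significant digits) when written out; each reported result is rounded just once — derived quantities are computed at exact precision (net glass mass, LOI, totals, the yield, six oxide percentages) from the batch weights for 1025 kg of glass, as quoted within the question or the answer.
Oxide-by-oxide delivered mass:
  ZnO: 207.5·0.9980 = 207.1 kg
  B2O3: 186.5·0.5641 = 105.2 kg
  SiO2: 161.4·0.6292 + 315.8·0.9949 = 415.7 kg
  TiO2: 133.9·0.9901 = 132.6 kg
  Al2O3: 170.2·0.6553 + 315.8·0.003000 = 112.5 kg
  MgO: 161.4·0.3207 = 51.76 kg
LOI: 170.2·0.3447 + 161.4·0.05010 + 133.9·0.009900 + 207.5·0.002000 + 186.5·0.4359 + 315.8·0.002100 = 150.5 kg
Glass mass = batch − LOI = 1175 − 150.5 = 1025 kg (equal to the oxide-mass sum)
wt %: oxide over glass, times 100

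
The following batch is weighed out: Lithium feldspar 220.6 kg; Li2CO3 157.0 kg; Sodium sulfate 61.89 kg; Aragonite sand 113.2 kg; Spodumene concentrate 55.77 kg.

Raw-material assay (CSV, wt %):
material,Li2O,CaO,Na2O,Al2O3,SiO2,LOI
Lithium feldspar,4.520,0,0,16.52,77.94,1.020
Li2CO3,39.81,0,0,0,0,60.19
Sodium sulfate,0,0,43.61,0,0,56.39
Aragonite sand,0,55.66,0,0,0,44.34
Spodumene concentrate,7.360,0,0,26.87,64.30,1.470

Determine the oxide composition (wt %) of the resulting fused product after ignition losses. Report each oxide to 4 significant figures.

Glass mass = 425.8 kg (batch 608.5 − LOI 182.7).
Composition: Li2O 17.98%, CaO 14.80%, Na2O 6.339%, Al2O3 12.08%, SiO2 48.80%

All arithmetic carries exact precision through the solve. In-progress results are printed rounded to four significant digits in the working — every reported figure is rounded just once — derived quantities are re-derived using the weight values at 425.8 kg of glass at exact precision (yield, ignition loss, glass mass, totals, the five compositions), exactly as printed in question or answer.
Mass of each oxide from the mix:
  Li2O: 220.6·0.04520 + 157.0·0.3981 + 55.77·0.07360 = 76.58 kg
  CaO: 113.2·0.5566 = 63.01 kg
  Na2O: 61.89·0.4361 = 26.99 kg
  Al2O3: 220.6·0.1652 + 55.77·0.2687 = 51.43 kg
  SiO2: 220.6·0.7794 + 55.77·0.6430 = 207.8 kg
LOI: 220.6·0.01020 + 157.0·0.6019 + 61.89·0.5639 + 113.2·0.4434 + 55.77·0.01470 = 182.7 kg
Glass mass = batch − LOI = 608.5 − 182.7 = 425.8 kg (the oxide masses sum to this)
wt % = 100 × oxide mass / glass mass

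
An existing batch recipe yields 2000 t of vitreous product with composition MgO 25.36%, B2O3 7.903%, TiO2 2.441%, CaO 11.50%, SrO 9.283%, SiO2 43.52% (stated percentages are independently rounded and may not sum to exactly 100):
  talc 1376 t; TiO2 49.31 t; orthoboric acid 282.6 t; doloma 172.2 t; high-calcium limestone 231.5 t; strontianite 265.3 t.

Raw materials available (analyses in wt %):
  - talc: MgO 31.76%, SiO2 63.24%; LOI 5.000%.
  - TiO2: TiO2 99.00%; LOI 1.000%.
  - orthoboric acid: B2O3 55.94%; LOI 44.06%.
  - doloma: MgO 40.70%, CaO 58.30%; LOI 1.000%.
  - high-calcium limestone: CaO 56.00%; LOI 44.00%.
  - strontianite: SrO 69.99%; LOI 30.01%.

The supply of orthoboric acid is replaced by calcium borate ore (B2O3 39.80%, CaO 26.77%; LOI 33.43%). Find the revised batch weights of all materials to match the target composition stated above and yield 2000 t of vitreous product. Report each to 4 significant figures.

Revised batch per 2000 t vitreous product:
  talc: 1376 t
  TiO2: 49.31 t
  calcium borate ore: 397.1 t
  doloma: 172.2 t
  high-calcium limestone: 41.63 t
  strontianite: 265.3 t
Total batch = 2302 t; LOI loss = 301.7 t

All internal work keeps full float precision from first step to last. Mid-chain values are shown rounded off to 4 significant figures in the working. A single rounding finalizes every reported result — derived quantities (yield, totals, LOI, six oxide percentages, glass mass) are rebuilt in full precision from the weighed amounts per 2000 t of glass, exactly as printed in either problem or answer.
Per-oxide target masses for 2000 t vitreous product:
  MgO: 25.36% × 2000 = 507.2 t
  B2O3: 7.903% × 2000 = 158.1 t
  TiO2: 2.441% × 2000 = 48.82 t
  CaO: 11.50% × 2000 = 230.0 t
  SrO: 9.283% × 2000 = 185.7 t
  SiO2: 43.52% × 2000 = 870.4 t
Verifying the oxide balance working from each reported weight, on the stated basis (target by target, the sums agree within answer rounding):
  MgO: 1376·0.3176 + 172.2·0.4070 = 507.1 t (target 507.2 t)
  B2O3: 397.1·0.3980 = 158.0 t (target 158.1 t)
  TiO2: 49.31·0.9900 = 48.82 t (target 48.82 t)
  CaO: 397.1·0.2677 + 172.2·0.5830 + 41.63·0.5600 = 230.0 t (target 230.0 t)
  SrO: 265.3·0.6999 = 185.7 t (target 185.7 t)
  SiO2: 1376·0.6324 = 870.2 t (target 870.4 t)
Glass-mass bookkeeping: batch total minus LOI = 2000 t (summing oxide targets gives 2000 t; against the stated basis, 2000 t — a pure rounding effect).
Summing the batch: Σ batch = 2302 t; LOI loss = Σ batch·LOI = 301.7 t; yield: glass divided by total = 86.89%.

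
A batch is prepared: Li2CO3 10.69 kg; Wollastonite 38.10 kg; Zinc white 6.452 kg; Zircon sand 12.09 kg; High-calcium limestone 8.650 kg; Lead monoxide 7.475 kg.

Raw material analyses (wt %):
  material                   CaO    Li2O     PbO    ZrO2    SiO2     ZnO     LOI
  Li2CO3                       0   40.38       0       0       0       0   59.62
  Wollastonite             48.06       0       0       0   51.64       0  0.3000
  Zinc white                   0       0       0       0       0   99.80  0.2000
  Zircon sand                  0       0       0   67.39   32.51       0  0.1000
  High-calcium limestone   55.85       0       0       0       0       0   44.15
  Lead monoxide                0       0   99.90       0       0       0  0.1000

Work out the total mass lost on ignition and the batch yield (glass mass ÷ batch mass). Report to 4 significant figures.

Values along the way are displayed, rounded to 4 significant digits, as written — every computation maintains full precision in every operation; every reported figure carries a single rounding; all derived quantities are rebuilt in full float precision (yield, ignition loss, the totals, the six compositions, net glass mass) from the batch weights at 73.12 kg of glass exactly as printed in problem or answer.
Loss on ignition, line by line:
  Li2CO3: 10.69 × 0.5962 = 6.373 kg
  Wollastonite: 38.10 × 0.003000 = 0.1143 kg
  Zinc white: 6.452 × 0.002000 = 0.01290 kg
  Zircon sand: 12.09 × 0.001000 = 0.01209 kg
  High-calcium limestone: 8.650 × 0.4415 = 3.819 kg
  Lead monoxide: 7.475 × 0.001000 = 0.007475 kg
Total LOI = 10.34 kg
Glass = batch − LOI = 83.46 − 10.34 = 73.12 kg

LOI loss = 10.34 kg; glass = 73.12 kg; yield = 87.61%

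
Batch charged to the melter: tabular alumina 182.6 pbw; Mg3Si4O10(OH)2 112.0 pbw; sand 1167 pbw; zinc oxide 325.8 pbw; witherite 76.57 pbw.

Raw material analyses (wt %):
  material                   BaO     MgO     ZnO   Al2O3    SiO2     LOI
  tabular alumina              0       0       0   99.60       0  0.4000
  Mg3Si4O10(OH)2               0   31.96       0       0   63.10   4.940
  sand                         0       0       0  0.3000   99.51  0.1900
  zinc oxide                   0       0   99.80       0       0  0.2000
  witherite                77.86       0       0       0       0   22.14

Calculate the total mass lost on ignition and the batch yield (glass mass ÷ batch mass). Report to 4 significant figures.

Intermediates are displayed, rounded to 4 significant digits, across the worked steps; each numeric step maintains exact precision at every stage; a single rounding yields every reported figure. All derived quantities (the five compositions, the yield, glass mass, ignition loss, totals) are rebuilt at full precision from the batch weights at 1838 pbw of glass as they appear in the problem or answer text.
LOI of each material in turn:
  tabular alumina: 182.6 × 0.004000 = 0.7304 pbw
  Mg3Si4O10(OH)2: 112.0 × 0.04940 = 5.533 pbw
  sand: 1167 × 0.001900 = 2.217 pbw
  zinc oxide: 325.8 × 0.002000 = 0.6516 pbw
  witherite: 76.57 × 0.2214 = 16.95 pbw
Total LOI = 26.08 pbw
Glass = batch − LOI = 1864 − 26.08 = 1838 pbw

LOI loss = 26.08 pbw; glass = 1838 pbw; yield = 98.60%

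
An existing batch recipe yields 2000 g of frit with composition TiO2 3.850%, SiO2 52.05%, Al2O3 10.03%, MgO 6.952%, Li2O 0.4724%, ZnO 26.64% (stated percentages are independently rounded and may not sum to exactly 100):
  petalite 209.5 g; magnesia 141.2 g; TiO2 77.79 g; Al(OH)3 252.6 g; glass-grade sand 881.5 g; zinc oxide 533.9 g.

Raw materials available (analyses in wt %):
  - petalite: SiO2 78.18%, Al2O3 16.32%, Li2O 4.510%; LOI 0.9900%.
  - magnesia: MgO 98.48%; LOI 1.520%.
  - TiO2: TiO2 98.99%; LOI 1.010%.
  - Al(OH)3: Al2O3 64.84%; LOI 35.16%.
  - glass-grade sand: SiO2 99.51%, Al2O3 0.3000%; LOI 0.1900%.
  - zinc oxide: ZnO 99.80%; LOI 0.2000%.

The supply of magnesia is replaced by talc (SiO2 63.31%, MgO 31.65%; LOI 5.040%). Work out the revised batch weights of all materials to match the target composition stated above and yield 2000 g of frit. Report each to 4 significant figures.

Revised batch per 2000 g frit:
  petalite: 209.5 g
  talc: 439.3 g
  TiO2: 77.79 g
  Al(OH)3: 253.9 g
  glass-grade sand: 602.0 g
  zinc oxide: 533.9 g
Total batch = 2116 g; LOI loss = 116.5 g

The whole derivation maintains full precision through every step — values along the way are shown rounded to 4 significant digits within the worked lines; each reported figure receives exactly one rounding. All derived quantities (ignition loss, totals, yield, the six compositions, net glass mass) are rebuilt using the weight values per 2000 g of glass at full precision exactly as shown in the question or the answer.
Per-oxide target masses for 2000 g frit:
  TiO2: 3.850% × 2000 = 77.00 g
  SiO2: 52.05% × 2000 = 1041 g
  Al2O3: 10.03% × 2000 = 200.6 g
  MgO: 6.952% × 2000 = 139.0 g
  Li2O: 0.4724% × 2000 = 9.448 g
  ZnO: 26.64% × 2000 = 532.8 g
Oxide-by-oxide audit from the weights as reported, per the basis as stated (sums match the target masses modulo rounding of the values):
  TiO2: 77.79·0.9899 = 77.00 g (target 77.00 g)
  SiO2: 209.5·0.7818 + 439.3·0.6331 + 602.0·0.9951 = 1041 g (target 1041 g)
  Al2O3: 209.5·0.1632 + 253.9·0.6484 + 602.0·0.003000 = 200.6 g (target 200.6 g)
  MgO: 439.3·0.3165 = 139.0 g (target 139.0 g)
  Li2O: 209.5·0.04510 = 9.448 g (target 9.448 g)
  ZnO: 533.9·0.9980 = 532.8 g (target 532.8 g)
The glass-mass cross-check: total batch − LOI = 2000 g (summing oxide targets gives 2000 g; versus the stated basis of 2000 g — gaps are rounding artifacts).
Total batch = Σ batch = 2116 g; ignition loss, Σ(batch × LOI) = 116.5 g; the yield ratio, glass ÷ batch: 94.50%.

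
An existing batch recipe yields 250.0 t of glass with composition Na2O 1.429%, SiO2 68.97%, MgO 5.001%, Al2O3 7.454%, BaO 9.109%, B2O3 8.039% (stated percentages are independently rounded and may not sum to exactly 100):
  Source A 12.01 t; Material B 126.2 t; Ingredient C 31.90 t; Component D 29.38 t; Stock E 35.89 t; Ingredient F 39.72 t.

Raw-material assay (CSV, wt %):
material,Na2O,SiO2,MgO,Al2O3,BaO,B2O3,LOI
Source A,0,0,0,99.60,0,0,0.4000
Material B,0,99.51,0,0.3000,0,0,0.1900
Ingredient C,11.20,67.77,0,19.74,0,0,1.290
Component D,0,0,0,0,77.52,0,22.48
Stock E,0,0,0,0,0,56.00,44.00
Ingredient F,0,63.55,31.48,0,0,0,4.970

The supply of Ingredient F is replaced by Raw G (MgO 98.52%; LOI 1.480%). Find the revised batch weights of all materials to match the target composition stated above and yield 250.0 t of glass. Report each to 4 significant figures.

Revised batch per 250.0 t glass:
  Source A: 11.93 t
  Material B: 151.6 t
  Ingredient C: 31.90 t
  Component D: 29.38 t
  Stock E: 35.89 t
  Raw G: 12.69 t
Total batch = 273.4 t; LOI loss = 23.33 t

Working values are shown, rounded to four significant figures, on the page — each numeric step carries full precision in all steps; each reported number sees exactly one rounding; derived quantities are carried in full float precision (ignition loss, totals, the yield, six oxide percentages, net glass mass) from the weighed amounts per 250.0 t of glass precisely as stated by the problem or the answer.
Target oxide masses per 250.0 t glass:
  Na2O: 1.429% × 250.0 = 3.572 t
  SiO2: 68.97% × 250.0 = 172.4 t
  MgO: 5.001% × 250.0 = 12.50 t
  Al2O3: 7.454% × 250.0 = 18.64 t
  BaO: 9.109% × 250.0 = 22.77 t
  B2O3: 8.039% × 250.0 = 20.10 t
Balance tally, oxide-wise, on the weights just shown, on the stated basis (sums match the target masses inside rounding margins):
  Na2O: 31.90·0.1120 = 3.573 t (target 3.572 t)
  SiO2: 151.6·0.9951 + 31.90·0.6777 = 172.5 t (target 172.4 t)
  MgO: 12.69·0.9852 = 12.50 t (target 12.50 t)
  Al2O3: 11.93·0.9960 + 151.6·0.003000 + 31.90·0.1974 = 18.63 t (target 18.64 t)
  BaO: 29.38·0.7752 = 22.78 t (target 22.77 t)
  B2O3: 35.89·0.5600 = 20.10 t (target 20.10 t)
The glass-mass cross-check: Σ batch − LOI loss = 250.1 t (oxide target masses add up to 250.0 t; versus the stated basis of 250.0 t — gaps are rounding artifacts).
Batch grand total — Σ batch = 273.4 t; LOI removed, Σ of batch·LOI: 23.33 t; glass ÷ batch gives a yield of 91.47%.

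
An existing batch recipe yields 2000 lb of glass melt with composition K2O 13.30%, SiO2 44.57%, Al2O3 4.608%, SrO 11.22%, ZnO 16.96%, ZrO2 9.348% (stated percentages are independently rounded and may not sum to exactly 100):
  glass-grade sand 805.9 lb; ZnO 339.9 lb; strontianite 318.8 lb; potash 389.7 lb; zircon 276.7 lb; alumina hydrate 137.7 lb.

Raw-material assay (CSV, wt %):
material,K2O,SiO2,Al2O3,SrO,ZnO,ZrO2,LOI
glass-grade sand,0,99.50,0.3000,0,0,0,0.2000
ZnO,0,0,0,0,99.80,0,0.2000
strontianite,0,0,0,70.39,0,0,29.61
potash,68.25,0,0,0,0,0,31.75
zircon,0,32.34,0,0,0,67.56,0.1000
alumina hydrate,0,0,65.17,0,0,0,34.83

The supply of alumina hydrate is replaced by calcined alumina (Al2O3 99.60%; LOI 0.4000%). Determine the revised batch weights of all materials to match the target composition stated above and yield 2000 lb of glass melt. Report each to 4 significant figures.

Working values appear (rounded to 4 significant figures) when written out — the working math maintains full float precision through the solve; each reported figure is rounded a single time; all derived quantities are rebuilt from the weighed amounts for 2000 lb of glass in exact precision (the six compositions, glass mass, LOI, the yield, the totals), as they appear in problem or answer.
Oxide mass targets, per 2000 lb glass melt:
  K2O: 13.30% × 2000 = 266.0 lb
  SiO2: 44.57% × 2000 = 891.4 lb
  Al2O3: 4.608% × 2000 = 92.16 lb
  SrO: 11.22% × 2000 = 224.4 lb
  ZnO: 16.96% × 2000 = 339.2 lb
  ZrO2: 9.348% × 2000 = 187.0 lb
A balance pass over the oxides, on the weights just shown, relative to the basis at hand (delivered sums recover each target given rounding of the digits):
  K2O: 389.7·0.6825 = 266.0 lb (target 266.0 lb)
  SiO2: 805.9·0.9950 + 276.7·0.3234 = 891.4 lb (target 891.4 lb)
  Al2O3: 805.9·0.003000 + 90.10·0.9960 = 92.16 lb (target 92.16 lb)
  SrO: 318.8·0.7039 = 224.4 lb (target 224.4 lb)
  ZnO: 339.9·0.9980 = 339.2 lb (target 339.2 lb)
  ZrO2: 276.7·0.6756 = 186.9 lb (target 187.0 lb)
Glass-mass closure: the batch minus its LOI: 2000 lb (oxide target masses add up to 2000 lb; the stated basis being 2000 lb — any gap is answer rounding).
Summing the batch: Σ batch = 2221 lb; the LOI term Σ batch·LOI equals 221.1 lb; the yield ratio, glass ÷ batch: 90.05%.

Revised batch per 2000 lb glass melt:
  glass-grade sand: 805.9 lb
  ZnO: 339.9 lb
  strontianite: 318.8 lb
  potash: 389.7 lb
  zircon: 276.7 lb
  calcined alumina: 90.10 lb
Total batch = 2221 lb; LOI loss = 221.1 lb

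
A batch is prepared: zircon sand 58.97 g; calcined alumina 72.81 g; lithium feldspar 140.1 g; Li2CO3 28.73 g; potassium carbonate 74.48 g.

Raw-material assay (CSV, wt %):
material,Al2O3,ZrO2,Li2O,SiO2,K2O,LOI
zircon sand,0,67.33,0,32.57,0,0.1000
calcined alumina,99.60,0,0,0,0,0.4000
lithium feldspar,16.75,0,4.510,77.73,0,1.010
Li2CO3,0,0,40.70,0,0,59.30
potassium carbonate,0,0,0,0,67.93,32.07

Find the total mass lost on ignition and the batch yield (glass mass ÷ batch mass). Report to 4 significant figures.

LOI loss = 42.69 g; glass = 332.4 g; yield = 88.62%

Every computation maintains exact precision all the way through; working values are shown rounded to four significant digits — every reported value undergoes a single rounding; the derived quantities are computed in full float precision (the yield, the totals, five oxide percentages, net glass mass, LOI) from the weighed amounts for 332.4 g of glass as written in either problem or answer.
Material-by-material LOI:
  zircon sand: 58.97 × 0.001000 = 0.05897 g
  calcined alumina: 72.81 × 0.004000 = 0.2912 g
  lithium feldspar: 140.1 × 0.01010 = 1.415 g
  Li2CO3: 28.73 × 0.5930 = 17.04 g
  potassium carbonate: 74.48 × 0.3207 = 23.89 g
Total LOI = 42.69 g
Glass = batch − LOI = 375.1 − 42.69 = 332.4 g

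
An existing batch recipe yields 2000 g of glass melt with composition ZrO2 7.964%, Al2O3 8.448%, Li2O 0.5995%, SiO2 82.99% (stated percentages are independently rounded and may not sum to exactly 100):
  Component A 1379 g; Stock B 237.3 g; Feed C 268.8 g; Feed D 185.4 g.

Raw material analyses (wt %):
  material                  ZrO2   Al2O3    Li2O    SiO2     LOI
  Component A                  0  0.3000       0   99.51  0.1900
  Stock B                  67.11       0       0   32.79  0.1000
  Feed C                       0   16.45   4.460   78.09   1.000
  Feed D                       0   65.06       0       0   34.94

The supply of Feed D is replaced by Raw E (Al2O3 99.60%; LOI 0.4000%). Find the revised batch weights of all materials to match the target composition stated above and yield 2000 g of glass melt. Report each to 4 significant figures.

The whole derivation carries full precision through every step; working values are shown rounded to 4 significant digits when written out; exactly one rounding is applied to every reported result — the derived quantities are recomputed from the weighed amounts per 2000 g of glass in exact precision (four oxide percentages, ignition loss, the totals, glass mass, the yield), as written in question or answer.
Target masses of each oxide per 2000 g glass melt:
  ZrO2: 7.964% × 2000 = 159.3 g
  Al2O3: 8.448% × 2000 = 169.0 g
  Li2O: 0.5995% × 2000 = 11.99 g
  SiO2: 82.99% × 2000 = 1660 g
Per-oxide balance check applying the batch weights above, under the basis named above (delivered sums recover each target up to rounding of the answer):
  ZrO2: 237.3·0.6711 = 159.3 g (target 159.3 g)
  Al2O3: 1379·0.003000 + 268.8·0.1645 + 121.1·0.9960 = 169.0 g (target 169.0 g)
  Li2O: 268.8·0.04460 = 11.99 g (target 11.99 g)
  SiO2: 1379·0.9951 + 237.3·0.3279 + 268.8·0.7809 = 1660 g (target 1660 g)
Consistency of the glass mass: net batch after ignition = 2000 g (the targets, summed, come to 2000 g; against the stated basis, 2000 g — any gap is answer rounding).
Batch grand total — Σ batch = 2006 g; LOI loss = Σ batch·LOI = 6.030 g; the yield ratio, glass ÷ batch: 99.70%.

Revised batch per 2000 g glass melt:
  Component A: 1379 g
  Stock B: 237.3 g
  Feed C: 268.8 g
  Raw E: 121.1 g
Total batch = 2006 g; LOI loss = 6.030 g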